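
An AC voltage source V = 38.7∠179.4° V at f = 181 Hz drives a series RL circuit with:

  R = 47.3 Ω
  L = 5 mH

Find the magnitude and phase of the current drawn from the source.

Step 1 — Angular frequency: ω = 2π·f = 2π·181 = 1137 rad/s.
Step 2 — Component impedances:
  R: Z = R = 47.3 Ω
  L: Z = jωL = j·1137·0.005 = 0 + j5.686 Ω
Step 3 — Series combination: Z_total = R + L = 47.3 + j5.686 Ω = 47.64∠6.9° Ω.
Step 4 — Source phasor: V = 38.7∠179.4° V = -38.7 + j0.4053 V.
Step 5 — Ohm's law: I = V / Z_total = (-38.7 + j0.4053) / (47.3 + j5.686) = -0.8055 + j0.1054 A.
Step 6 — Convert to polar: |I| = 0.8123 A, ∠I = 172.5°.

I = 0.8123∠172.5° A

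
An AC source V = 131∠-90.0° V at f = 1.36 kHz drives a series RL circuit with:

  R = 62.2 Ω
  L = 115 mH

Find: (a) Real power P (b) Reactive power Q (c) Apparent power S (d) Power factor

Step 1 — Angular frequency: ω = 2π·f = 2π·1360 = 8545 rad/s.
Step 2 — Component impedances:
  R: Z = R = 62.2 Ω
  L: Z = jωL = j·8545·0.115 = 0 + j982.7 Ω
Step 3 — Series combination: Z_total = R + L = 62.2 + j982.7 Ω = 984.7∠86.4° Ω.
Step 4 — Source phasor: V = 131∠-90.0° V = 0 - j131 V.
Step 5 — Current: I = V / Z = -0.1328 - j0.008404 A = 0.133∠-176.4° A.
Step 6 — Complex power: S = V·I* = 1.101 + j17.39 VA.
Step 7 — Real power: P = Re(S) = 1.101 W.
Step 8 — Reactive power: Q = Im(S) = 17.39 VAR.
Step 9 — Apparent power: |S| = 17.43 VA.
Step 10 — Power factor: PF = P/|S| = 0.06317 (lagging).

(a) P = 1.101 W  (b) Q = 17.39 VAR  (c) S = 17.43 VA  (d) PF = 0.06317 (lagging)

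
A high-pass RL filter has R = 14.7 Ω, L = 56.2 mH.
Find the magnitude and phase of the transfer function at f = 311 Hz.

Step 1 — Angular frequency: ω = 2π·311 = 1954 rad/s.
Step 2 — Transfer function: H(jω) = jωL/(R + jωL).
Step 3 — Numerator jωL = j·109.8; denominator R + jωL = 14.7 + j109.8.
Step 4 — H = 0.9824 + j0.1315.
Step 5 — Magnitude: |H| = 0.9912 (-0.1 dB); phase: φ = 7.6°.

|H| = 0.9912 (-0.1 dB), φ = 7.6°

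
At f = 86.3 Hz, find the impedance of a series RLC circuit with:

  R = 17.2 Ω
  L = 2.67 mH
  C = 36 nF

Step 1 — Angular frequency: ω = 2π·f = 2π·86.3 = 542.2 rad/s.
Step 2 — Component impedances:
  R: Z = R = 17.2 Ω
  L: Z = jωL = j·542.2·0.00267 = 0 + j1.448 Ω
  C: Z = 1/(jωC) = -j/(ω·C) = 0 - j5.123e+04 Ω
Step 3 — Series combination: Z_total = R + L + C = 17.2 - j5.123e+04 Ω = 5.123e+04∠-90.0° Ω.

Z = 17.2 - j5.123e+04 Ω = 5.123e+04∠-90.0° Ω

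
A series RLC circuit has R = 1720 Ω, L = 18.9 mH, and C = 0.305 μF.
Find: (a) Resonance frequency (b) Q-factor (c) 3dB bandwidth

Step 1 — Resonance: ω₀ = 1/√(LC) = 1/√(0.0189·3.05e-07) = 1.317e+04 rad/s.
Step 2 — f₀ = ω₀/(2π) = 2096 Hz.
Step 3 — Series Q: Q = ω₀L/R = 1.317e+04·0.0189/1720 = 0.1447.
Step 4 — Bandwidth: Δω = ω₀/Q = 9.101e+04 rad/s; BW = Δω/(2π) = 1.448e+04 Hz.

(a) f₀ = 2096 Hz  (b) Q = 0.1447  (c) BW = 1.448e+04 Hz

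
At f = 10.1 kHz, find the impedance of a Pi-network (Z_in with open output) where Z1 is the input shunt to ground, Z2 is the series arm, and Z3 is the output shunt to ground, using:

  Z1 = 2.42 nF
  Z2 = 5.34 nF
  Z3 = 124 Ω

Step 1 — Angular frequency: ω = 2π·f = 2π·1.01e+04 = 6.346e+04 rad/s.
Step 2 — Component impedances:
  Z1: Z = 1/(jωC) = -j/(ω·C) = 0 - j6512 Ω
  Z2: Z = 1/(jωC) = -j/(ω·C) = 0 - j2951 Ω
  Z3: Z = R = 124 Ω
Step 3 — With open output, the series arm Z2 and the output shunt Z3 appear in series to ground: Z2 + Z3 = 124 - j2951 Ω.
Step 4 — Parallel with input shunt Z1: Z_in = Z1 || (Z2 + Z3) = 58.71 - j2031 Ω = 2032∠-88.3° Ω.

Z = 58.71 - j2031 Ω = 2032∠-88.3° Ω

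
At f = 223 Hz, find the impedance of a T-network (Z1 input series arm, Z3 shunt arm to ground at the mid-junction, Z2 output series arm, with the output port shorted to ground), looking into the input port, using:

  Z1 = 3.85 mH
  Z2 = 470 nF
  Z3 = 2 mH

Step 1 — Angular frequency: ω = 2π·f = 2π·223 = 1401 rad/s.
Step 2 — Component impedances:
  Z1: Z = jωL = j·1401·0.00385 = 0 + j5.394 Ω
  Z2: Z = 1/(jωC) = -j/(ω·C) = 0 - j1519 Ω
  Z3: Z = jωL = j·1401·0.002 = 0 + j2.802 Ω
Step 3 — With the output port shorted to ground, the output series arm Z2 runs from the junction to ground; the shunt arm Z3 also runs from the junction to ground. They appear in parallel: Z3 || Z2 = 0 + j2.807 Ω.
Step 4 — Series with input arm Z1: Z_in = Z1 + (Z3 || Z2) = 0 + j8.202 Ω = 8.202∠90.0° Ω.

Z = 0 + j8.202 Ω = 8.202∠90.0° Ω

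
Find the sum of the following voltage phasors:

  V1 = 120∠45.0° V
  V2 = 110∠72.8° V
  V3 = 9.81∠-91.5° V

Step 1 — Convert each phasor to rectangular form:
  V1 = 120·(cos(45.0°) + j·sin(45.0°)) = 84.85 + j84.85 V
  V2 = 110·(cos(72.8°) + j·sin(72.8°)) = 32.53 + j105.1 V
  V3 = 9.81·(cos(-91.5°) + j·sin(-91.5°)) = -0.2568 - j9.807 V
Step 2 — Sum components: V_total = 117.1 + j180.1 V.
Step 3 — Convert to polar: |V_total| = 214.9 V, ∠V_total = 57.0°.

V_total = 214.9∠57.0° V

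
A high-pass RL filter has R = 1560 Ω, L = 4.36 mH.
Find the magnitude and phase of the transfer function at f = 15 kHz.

Step 1 — Angular frequency: ω = 2π·1.5e+04 = 9.425e+04 rad/s.
Step 2 — Transfer function: H(jω) = jωL/(R + jωL).
Step 3 — Numerator jωL = j·410.9; denominator R + jωL = 1560 + j410.9.
Step 4 — H = 0.06488 + j0.2463.
Step 5 — Magnitude: |H| = 0.2547 (-11.9 dB); phase: φ = 75.2°.

|H| = 0.2547 (-11.9 dB), φ = 75.2°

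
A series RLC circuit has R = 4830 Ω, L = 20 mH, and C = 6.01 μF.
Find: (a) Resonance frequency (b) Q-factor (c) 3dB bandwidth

Step 1 — Resonance condition Im(Z)=0 gives ω₀ = 1/√(LC).
Step 2 — ω₀ = 1/√(0.02·6.01e-06) = 2884 rad/s.
Step 3 — f₀ = ω₀/(2π) = 459.1 Hz.
Step 4 — Series Q: Q = ω₀L/R = 2884·0.02/4830 = 0.01194.
Step 5 — 3dB bandwidth: Δω = ω₀/Q = 2.415e+05 rad/s; BW = Δω/(2π) = 3.844e+04 Hz.

(a) f₀ = 459.1 Hz  (b) Q = 0.01194  (c) BW = 3.844e+04 Hz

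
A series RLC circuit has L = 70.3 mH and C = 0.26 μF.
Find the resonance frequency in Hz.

Step 1 — Resonance condition Im(Z)=0 gives ω₀ = 1/√(LC).
Step 2 — ω₀ = 1/√(0.0703·2.6e-07) = 7397 rad/s.
Step 3 — f₀ = ω₀/(2π) = 1177 Hz.

f₀ = 1177 Hz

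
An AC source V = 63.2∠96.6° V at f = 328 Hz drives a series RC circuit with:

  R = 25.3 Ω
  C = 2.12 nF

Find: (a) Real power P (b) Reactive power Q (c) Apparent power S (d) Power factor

Step 1 — Angular frequency: ω = 2π·f = 2π·328 = 2061 rad/s.
Step 2 — Component impedances:
  R: Z = R = 25.3 Ω
  C: Z = 1/(jωC) = -j/(ω·C) = 0 - j2.289e+05 Ω
Step 3 — Series combination: Z_total = R + C = 25.3 - j2.289e+05 Ω = 2.289e+05∠-90.0° Ω.
Step 4 — Source phasor: V = 63.2∠96.6° V = -7.264 + j62.78 V.
Step 5 — Current: I = V / Z = -0.0002743 - j3.171e-05 A = 0.0002761∠-173.4° A.
Step 6 — Complex power: S = V·I* = 1.929e-06 - j0.01745 VA.
Step 7 — Real power: P = Re(S) = 1.929e-06 W.
Step 8 — Reactive power: Q = Im(S) = -0.01745 VAR.
Step 9 — Apparent power: |S| = 0.01745 VA.
Step 10 — Power factor: PF = P/|S| = 0.0001105 (leading).

(a) P = 1.929e-06 W  (b) Q = -0.01745 VAR  (c) S = 0.01745 VA  (d) PF = 0.0001105 (leading)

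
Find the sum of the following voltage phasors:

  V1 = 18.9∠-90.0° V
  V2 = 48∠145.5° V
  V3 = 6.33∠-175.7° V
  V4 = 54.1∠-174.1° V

Step 1 — Convert each phasor to rectangular form:
  V1 = 18.9·(cos(-90.0°) + j·sin(-90.0°)) = 0 - j18.9 V
  V2 = 48·(cos(145.5°) + j·sin(145.5°)) = -39.56 + j27.19 V
  V3 = 6.33·(cos(-175.7°) + j·sin(-175.7°)) = -6.312 - j0.4746 V
  V4 = 54.1·(cos(-174.1°) + j·sin(-174.1°)) = -53.81 - j5.561 V
Step 2 — Sum components: V_total = -99.68 + j2.252 V.
Step 3 — Convert to polar: |V_total| = 99.71 V, ∠V_total = 178.7°.

V_total = 99.71∠178.7° V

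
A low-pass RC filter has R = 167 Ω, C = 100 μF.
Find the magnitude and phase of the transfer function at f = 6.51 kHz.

Step 1 — Angular frequency: ω = 2π·6510 = 4.09e+04 rad/s.
Step 2 — Transfer function: H(jω) = 1/(1 + jωRC).
Step 3 — Denominator: 1 + jωRC = 1 + j·4.09e+04·167·0.0001 = 1 + j683.1.
Step 4 — H = 2.143e-06 - j0.001464.
Step 5 — Magnitude: |H| = 0.001464 (-56.7 dB); phase: φ = -89.9°.

|H| = 0.001464 (-56.7 dB), φ = -89.9°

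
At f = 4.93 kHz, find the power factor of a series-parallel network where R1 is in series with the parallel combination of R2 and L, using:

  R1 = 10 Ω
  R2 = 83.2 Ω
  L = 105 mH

Step 1 — Angular frequency: ω = 2π·f = 2π·4930 = 3.098e+04 rad/s.
Step 2 — Component impedances:
  R1: Z = R = 10 Ω
  R2: Z = R = 83.2 Ω
  L: Z = jωL = j·3.098e+04·0.105 = 0 + j3252 Ω
Step 3 — Parallel branch: R2 || L = 1/(1/R2 + 1/L) = 83.15 + j2.127 Ω.
Step 4 — Series with R1: Z_total = R1 + (R2 || L) = 93.15 + j2.127 Ω = 93.17∠1.3° Ω.
Step 5 — Power factor: PF = cos(φ) = Re(Z)/|Z| = 93.146/93.17 = 0.9997.
Step 6 — Type: Im(Z) = 2.127 ⇒ lagging (phase φ = 1.3°).

PF = 0.9997 (lagging, φ = 1.3°)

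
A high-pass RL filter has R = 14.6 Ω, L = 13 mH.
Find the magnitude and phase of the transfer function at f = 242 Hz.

Step 1 — Angular frequency: ω = 2π·242 = 1521 rad/s.
Step 2 — Transfer function: H(jω) = jωL/(R + jωL).
Step 3 — Numerator jωL = j·19.77; denominator R + jωL = 14.6 + j19.77.
Step 4 — H = 0.647 + j0.4779.
Step 5 — Magnitude: |H| = 0.8044 (-1.9 dB); phase: φ = 36.4°.

|H| = 0.8044 (-1.9 dB), φ = 36.4°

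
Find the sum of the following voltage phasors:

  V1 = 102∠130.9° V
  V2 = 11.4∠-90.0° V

Step 1 — Convert each phasor to rectangular form:
  V1 = 102·(cos(130.9°) + j·sin(130.9°)) = -66.78 + j77.1 V
  V2 = 11.4·(cos(-90.0°) + j·sin(-90.0°)) = 0 - j11.4 V
Step 2 — Sum components: V_total = -66.78 + j65.7 V.
Step 3 — Convert to polar: |V_total| = 93.68 V, ∠V_total = 135.5°.

V_total = 93.68∠135.5° V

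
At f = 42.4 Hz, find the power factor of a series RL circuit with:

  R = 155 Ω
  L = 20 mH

Step 1 — Angular frequency: ω = 2π·f = 2π·42.4 = 266.4 rad/s.
Step 2 — Component impedances:
  R: Z = R = 155 Ω
  L: Z = jωL = j·266.4·0.02 = 0 + j5.328 Ω
Step 3 — Series combination: Z_total = R + L = 155 + j5.328 Ω = 155.1∠2.0° Ω.
Step 4 — Power factor: PF = cos(φ) = Re(Z)/|Z| = 155/155.1 = 0.9994.
Step 5 — Type: Im(Z) = 5.328 ⇒ lagging (phase φ = 2.0°).

PF = 0.9994 (lagging, φ = 2.0°)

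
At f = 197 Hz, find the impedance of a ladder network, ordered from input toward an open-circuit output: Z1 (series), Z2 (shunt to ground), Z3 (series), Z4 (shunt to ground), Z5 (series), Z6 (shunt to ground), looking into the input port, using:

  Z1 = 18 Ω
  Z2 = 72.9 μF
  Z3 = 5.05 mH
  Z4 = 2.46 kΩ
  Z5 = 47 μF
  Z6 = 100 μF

Step 1 — Angular frequency: ω = 2π·f = 2π·197 = 1238 rad/s.
Step 2 — Component impedances:
  Z1: Z = R = 18 Ω
  Z2: Z = 1/(jωC) = -j/(ω·C) = 0 - j11.08 Ω
  Z3: Z = jωL = j·1238·0.00505 = 0 + j6.251 Ω
  Z4: Z = R = 2460 Ω
  Z5: Z = 1/(jωC) = -j/(ω·C) = 0 - j17.19 Ω
  Z6: Z = 1/(jωC) = -j/(ω·C) = 0 - j8.079 Ω
Step 3 — Ladder network (open output): work backward from the far end, alternating series and parallel combinations. Z_in = 18.04 - j7.002 Ω = 19.35∠-21.2° Ω.

Z = 18.04 - j7.002 Ω = 19.35∠-21.2° Ω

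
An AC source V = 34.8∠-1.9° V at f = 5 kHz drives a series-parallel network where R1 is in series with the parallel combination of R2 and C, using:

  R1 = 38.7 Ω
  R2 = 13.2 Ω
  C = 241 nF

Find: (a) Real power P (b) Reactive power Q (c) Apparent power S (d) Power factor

Step 1 — Angular frequency: ω = 2π·f = 2π·5000 = 3.142e+04 rad/s.
Step 2 — Component impedances:
  R1: Z = R = 38.7 Ω
  R2: Z = R = 13.2 Ω
  C: Z = 1/(jωC) = -j/(ω·C) = 0 - j132.1 Ω
Step 3 — Parallel branch: R2 || C = 1/(1/R2 + 1/C) = 13.07 - j1.306 Ω.
Step 4 — Series with R1: Z_total = R1 + (R2 || C) = 51.77 - j1.306 Ω = 51.79∠-1.4° Ω.
Step 5 — Source phasor: V = 34.8∠-1.9° V = 34.78 - j1.154 V.
Step 6 — Current: I = V / Z = 0.672 - j0.005333 A = 0.672∠-0.5° A.
Step 7 — Complex power: S = V·I* = 23.38 - j0.5898 VA.
Step 8 — Real power: P = Re(S) = 23.38 W.
Step 9 — Reactive power: Q = Im(S) = -0.5898 VAR.
Step 10 — Apparent power: |S| = 23.39 VA.
Step 11 — Power factor: PF = P/|S| = 0.9997 (leading).

(a) P = 23.38 W  (b) Q = -0.5898 VAR  (c) S = 23.39 VA  (d) PF = 0.9997 (leading)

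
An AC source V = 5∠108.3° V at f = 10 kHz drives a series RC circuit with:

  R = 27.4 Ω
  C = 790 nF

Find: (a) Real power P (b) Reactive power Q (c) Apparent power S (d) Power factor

Step 1 — Angular frequency: ω = 2π·f = 2π·1e+04 = 6.283e+04 rad/s.
Step 2 — Component impedances:
  R: Z = R = 27.4 Ω
  C: Z = 1/(jωC) = -j/(ω·C) = 0 - j20.15 Ω
Step 3 — Series combination: Z_total = R + C = 27.4 - j20.15 Ω = 34.01∠-36.3° Ω.
Step 4 — Source phasor: V = 5∠108.3° V = -1.57 + j4.747 V.
Step 5 — Current: I = V / Z = -0.1199 + j0.08511 A = 0.147∠144.6° A.
Step 6 — Complex power: S = V·I* = 0.5922 - j0.4355 VA.
Step 7 — Real power: P = Re(S) = 0.5922 W.
Step 8 — Reactive power: Q = Im(S) = -0.4355 VAR.
Step 9 — Apparent power: |S| = 0.7351 VA.
Step 10 — Power factor: PF = P/|S| = 0.8057 (leading).

(a) P = 0.5922 W  (b) Q = -0.4355 VAR  (c) S = 0.7351 VA  (d) PF = 0.8057 (leading)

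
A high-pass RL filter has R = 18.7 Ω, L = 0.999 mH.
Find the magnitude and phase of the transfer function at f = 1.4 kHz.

Step 1 — Angular frequency: ω = 2π·1400 = 8796 rad/s.
Step 2 — Transfer function: H(jω) = jωL/(R + jωL).
Step 3 — Numerator jωL = j·8.788; denominator R + jωL = 18.7 + j8.788.
Step 4 — H = 0.1809 + j0.3849.
Step 5 — Magnitude: |H| = 0.4253 (-7.4 dB); phase: φ = 64.8°.

|H| = 0.4253 (-7.4 dB), φ = 64.8°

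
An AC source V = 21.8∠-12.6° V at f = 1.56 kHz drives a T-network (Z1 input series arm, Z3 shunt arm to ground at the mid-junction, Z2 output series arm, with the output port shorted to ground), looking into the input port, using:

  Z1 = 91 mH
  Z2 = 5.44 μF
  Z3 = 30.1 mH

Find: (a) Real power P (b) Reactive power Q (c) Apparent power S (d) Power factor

Step 1 — Angular frequency: ω = 2π·f = 2π·1560 = 9802 rad/s.
Step 2 — Component impedances:
  Z1: Z = jωL = j·9802·0.091 = 0 + j892 Ω
  Z2: Z = 1/(jωC) = -j/(ω·C) = 0 - j18.75 Ω
  Z3: Z = jωL = j·9802·0.0301 = 0 + j295 Ω
Step 3 — With the output port shorted to ground, the output series arm Z2 runs from the junction to ground; the shunt arm Z3 also runs from the junction to ground. They appear in parallel: Z3 || Z2 = 0 - j20.03 Ω.
Step 4 — Series with input arm Z1: Z_in = Z1 + (Z3 || Z2) = 0 + j871.9 Ω = 871.9∠90.0° Ω.
Step 5 — Source phasor: V = 21.8∠-12.6° V = 21.27 - j4.756 V.
Step 6 — Current: I = V / Z = -0.005454 - j0.0244 A = 0.025∠-102.6° A.
Step 7 — Complex power: S = V·I* = 0 + j0.545 VA.
Step 8 — Real power: P = Re(S) = 0 W.
Step 9 — Reactive power: Q = Im(S) = 0.545 VAR.
Step 10 — Apparent power: |S| = 0.545 VA.
Step 11 — Power factor: PF = P/|S| = 0 (lagging).

(a) P = 0 W  (b) Q = 0.545 VAR  (c) S = 0.545 VA  (d) PF = 0 (lagging)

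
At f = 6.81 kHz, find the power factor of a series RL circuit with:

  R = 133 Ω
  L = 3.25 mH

Step 1 — Angular frequency: ω = 2π·f = 2π·6810 = 4.279e+04 rad/s.
Step 2 — Component impedances:
  R: Z = R = 133 Ω
  L: Z = jωL = j·4.279e+04·0.00325 = 0 + j139.1 Ω
Step 3 — Series combination: Z_total = R + L = 133 + j139.1 Ω = 192.4∠46.3° Ω.
Step 4 — Power factor: PF = cos(φ) = Re(Z)/|Z| = 133/192.43 = 0.6912.
Step 5 — Type: Im(Z) = 139.1 ⇒ lagging (phase φ = 46.3°).

PF = 0.6912 (lagging, φ = 46.3°)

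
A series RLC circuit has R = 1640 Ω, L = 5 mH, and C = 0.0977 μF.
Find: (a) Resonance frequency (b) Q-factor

Step 1 — Resonance condition Im(Z)=0 gives ω₀ = 1/√(LC).
Step 2 — ω₀ = 1/√(0.005·9.77e-08) = 4.524e+04 rad/s.
Step 3 — f₀ = ω₀/(2π) = 7201 Hz.
Step 4 — Series Q: Q = ω₀L/R = 4.524e+04·0.005/1640 = 0.1379.

(a) f₀ = 7201 Hz  (b) Q = 0.1379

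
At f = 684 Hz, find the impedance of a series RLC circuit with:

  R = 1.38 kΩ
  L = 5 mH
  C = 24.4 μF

Step 1 — Angular frequency: ω = 2π·f = 2π·684 = 4298 rad/s.
Step 2 — Component impedances:
  R: Z = R = 1380 Ω
  L: Z = jωL = j·4298·0.005 = 0 + j21.49 Ω
  C: Z = 1/(jωC) = -j/(ω·C) = 0 - j9.536 Ω
Step 3 — Series combination: Z_total = R + L + C = 1380 + j11.95 Ω = 1380∠0.5° Ω.

Z = 1380 + j11.95 Ω = 1380∠0.5° Ω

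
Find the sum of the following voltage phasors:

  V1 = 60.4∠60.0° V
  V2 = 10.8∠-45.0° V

Step 1 — Convert each phasor to rectangular form:
  V1 = 60.4·(cos(60.0°) + j·sin(60.0°)) = 30.2 + j52.31 V
  V2 = 10.8·(cos(-45.0°) + j·sin(-45.0°)) = 7.637 - j7.637 V
Step 2 — Sum components: V_total = 37.84 + j44.67 V.
Step 3 — Convert to polar: |V_total| = 58.54 V, ∠V_total = 49.7°.

V_total = 58.54∠49.7° V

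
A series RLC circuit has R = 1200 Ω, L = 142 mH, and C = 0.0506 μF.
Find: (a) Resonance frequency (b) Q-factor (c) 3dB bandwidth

Step 1 — Resonance: ω₀ = 1/√(LC) = 1/√(0.142·5.06e-08) = 1.18e+04 rad/s.
Step 2 — f₀ = ω₀/(2π) = 1878 Hz.
Step 3 — Series Q: Q = ω₀L/R = 1.18e+04·0.142/1200 = 1.396.
Step 4 — Bandwidth: Δω = ω₀/Q = 8451 rad/s; BW = Δω/(2π) = 1345 Hz.

(a) f₀ = 1878 Hz  (b) Q = 1.396  (c) BW = 1345 Hz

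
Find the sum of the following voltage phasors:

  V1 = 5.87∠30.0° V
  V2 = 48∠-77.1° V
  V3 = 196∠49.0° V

Step 1 — Convert each phasor to rectangular form:
  V1 = 5.87·(cos(30.0°) + j·sin(30.0°)) = 5.084 + j2.935 V
  V2 = 48·(cos(-77.1°) + j·sin(-77.1°)) = 10.72 - j46.79 V
  V3 = 196·(cos(49.0°) + j·sin(49.0°)) = 128.6 + j147.9 V
Step 2 — Sum components: V_total = 144.4 + j104.1 V.
Step 3 — Convert to polar: |V_total| = 178 V, ∠V_total = 35.8°.

V_total = 178∠35.8° V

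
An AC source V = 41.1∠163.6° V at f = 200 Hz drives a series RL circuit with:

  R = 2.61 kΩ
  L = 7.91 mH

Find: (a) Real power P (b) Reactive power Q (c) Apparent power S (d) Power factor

Step 1 — Angular frequency: ω = 2π·f = 2π·200 = 1257 rad/s.
Step 2 — Component impedances:
  R: Z = R = 2610 Ω
  L: Z = jωL = j·1257·0.00791 = 0 + j9.94 Ω
Step 3 — Series combination: Z_total = R + L = 2610 + j9.94 Ω = 2610∠0.2° Ω.
Step 4 — Source phasor: V = 41.1∠163.6° V = -39.43 + j11.6 V.
Step 5 — Current: I = V / Z = -0.01509 + j0.004504 A = 0.01575∠163.4° A.
Step 6 — Complex power: S = V·I* = 0.6472 + j0.002465 VA.
Step 7 — Real power: P = Re(S) = 0.6472 W.
Step 8 — Reactive power: Q = Im(S) = 0.002465 VAR.
Step 9 — Apparent power: |S| = 0.6472 VA.
Step 10 — Power factor: PF = P/|S| = 1 (lagging).

(a) P = 0.6472 W  (b) Q = 0.002465 VAR  (c) S = 0.6472 VA  (d) PF = 1 (lagging)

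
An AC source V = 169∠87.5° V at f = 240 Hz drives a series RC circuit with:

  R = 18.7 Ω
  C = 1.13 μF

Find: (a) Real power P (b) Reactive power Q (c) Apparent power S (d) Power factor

Step 1 — Angular frequency: ω = 2π·f = 2π·240 = 1508 rad/s.
Step 2 — Component impedances:
  R: Z = R = 18.7 Ω
  C: Z = 1/(jωC) = -j/(ω·C) = 0 - j586.9 Ω
Step 3 — Series combination: Z_total = R + C = 18.7 - j586.9 Ω = 587.2∠-88.2° Ω.
Step 4 — Source phasor: V = 169∠87.5° V = 7.372 + j168.8 V.
Step 5 — Current: I = V / Z = -0.287 + j0.02171 A = 0.2878∠175.7° A.
Step 6 — Complex power: S = V·I* = 1.549 - j48.62 VA.
Step 7 — Real power: P = Re(S) = 1.549 W.
Step 8 — Reactive power: Q = Im(S) = -48.62 VAR.
Step 9 — Apparent power: |S| = 48.64 VA.
Step 10 — Power factor: PF = P/|S| = 0.03185 (leading).

(a) P = 1.549 W  (b) Q = -48.62 VAR  (c) S = 48.64 VA  (d) PF = 0.03185 (leading)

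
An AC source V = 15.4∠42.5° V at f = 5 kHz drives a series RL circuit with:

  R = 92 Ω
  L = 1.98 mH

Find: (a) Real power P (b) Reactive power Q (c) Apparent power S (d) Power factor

Step 1 — Angular frequency: ω = 2π·f = 2π·5000 = 3.142e+04 rad/s.
Step 2 — Component impedances:
  R: Z = R = 92 Ω
  L: Z = jωL = j·3.142e+04·0.00198 = 0 + j62.2 Ω
Step 3 — Series combination: Z_total = R + L = 92 + j62.2 Ω = 111.1∠34.1° Ω.
Step 4 — Source phasor: V = 15.4∠42.5° V = 11.35 + j10.4 V.
Step 5 — Current: I = V / Z = 0.1372 + j0.02034 A = 0.1387∠8.4° A.
Step 6 — Complex power: S = V·I* = 1.769 + j1.196 VA.
Step 7 — Real power: P = Re(S) = 1.769 W.
Step 8 — Reactive power: Q = Im(S) = 1.196 VAR.
Step 9 — Apparent power: |S| = 2.136 VA.
Step 10 — Power factor: PF = P/|S| = 0.8284 (lagging).

(a) P = 1.769 W  (b) Q = 1.196 VAR  (c) S = 2.136 VA  (d) PF = 0.8284 (lagging)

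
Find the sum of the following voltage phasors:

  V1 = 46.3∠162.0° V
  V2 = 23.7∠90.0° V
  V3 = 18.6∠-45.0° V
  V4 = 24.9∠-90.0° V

Step 1 — Convert each phasor to rectangular form:
  V1 = 46.3·(cos(162.0°) + j·sin(162.0°)) = -44.03 + j14.31 V
  V2 = 23.7·(cos(90.0°) + j·sin(90.0°)) = 0 + j23.7 V
  V3 = 18.6·(cos(-45.0°) + j·sin(-45.0°)) = 13.15 - j13.15 V
  V4 = 24.9·(cos(-90.0°) + j·sin(-90.0°)) = 0 - j24.9 V
Step 2 — Sum components: V_total = -30.88 - j0.0447 V.
Step 3 — Convert to polar: |V_total| = 30.88 V, ∠V_total = -179.9°.

V_total = 30.88∠-179.9° V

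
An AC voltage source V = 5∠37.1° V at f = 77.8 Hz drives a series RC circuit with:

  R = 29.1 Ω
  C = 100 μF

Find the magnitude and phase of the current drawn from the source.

Step 1 — Angular frequency: ω = 2π·f = 2π·77.8 = 488.8 rad/s.
Step 2 — Component impedances:
  R: Z = R = 29.1 Ω
  C: Z = 1/(jωC) = -j/(ω·C) = 0 - j20.46 Ω
Step 3 — Series combination: Z_total = R + C = 29.1 - j20.46 Ω = 35.57∠-35.1° Ω.
Step 4 — Source phasor: V = 5∠37.1° V = 3.988 + j3.016 V.
Step 5 — Ohm's law: I = V / Z_total = (3.988 + j3.016) / (29.1 - j20.46) = 0.04295 + j0.1338 A.
Step 6 — Convert to polar: |I| = 0.1406 A, ∠I = 72.2°.

I = 0.1406∠72.2° A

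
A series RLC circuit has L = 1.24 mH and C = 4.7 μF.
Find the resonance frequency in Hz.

Step 1 — Resonance condition Im(Z)=0 gives ω₀ = 1/√(LC).
Step 2 — ω₀ = 1/√(0.00124·4.7e-06) = 1.31e+04 rad/s.
Step 3 — f₀ = ω₀/(2π) = 2085 Hz.

f₀ = 2085 Hz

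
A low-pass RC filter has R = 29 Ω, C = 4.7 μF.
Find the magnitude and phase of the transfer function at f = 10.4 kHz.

Step 1 — Angular frequency: ω = 2π·1.04e+04 = 6.535e+04 rad/s.
Step 2 — Transfer function: H(jω) = 1/(1 + jωRC).
Step 3 — Denominator: 1 + jωRC = 1 + j·6.535e+04·29·4.7e-06 = 1 + j8.907.
Step 4 — H = 0.01245 - j0.1109.
Step 5 — Magnitude: |H| = 0.1116 (-19.0 dB); phase: φ = -83.6°.

|H| = 0.1116 (-19.0 dB), φ = -83.6°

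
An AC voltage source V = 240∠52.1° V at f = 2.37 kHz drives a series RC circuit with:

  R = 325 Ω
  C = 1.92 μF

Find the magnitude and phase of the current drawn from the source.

Step 1 — Angular frequency: ω = 2π·f = 2π·2370 = 1.489e+04 rad/s.
Step 2 — Component impedances:
  R: Z = R = 325 Ω
  C: Z = 1/(jωC) = -j/(ω·C) = 0 - j34.98 Ω
Step 3 — Series combination: Z_total = R + C = 325 - j34.98 Ω = 326.9∠-6.1° Ω.
Step 4 — Source phasor: V = 240∠52.1° V = 147.4 + j189.4 V.
Step 5 — Ohm's law: I = V / Z_total = (147.4 + j189.4) / (325 - j34.98) = 0.3864 + j0.6243 A.
Step 6 — Convert to polar: |I| = 0.7342 A, ∠I = 58.2°.

I = 0.7342∠58.2° A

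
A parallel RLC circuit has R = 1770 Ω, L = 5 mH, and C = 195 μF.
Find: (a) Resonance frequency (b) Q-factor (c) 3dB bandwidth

Step 1 — Resonance: ω₀ = 1/√(LC) = 1/√(0.005·0.000195) = 1013 rad/s.
Step 2 — f₀ = ω₀/(2π) = 161.2 Hz.
Step 3 — Parallel Q: Q = R/(ω₀L) = 1770/(1013·0.005) = 349.5.
Step 4 — Bandwidth: Δω = ω₀/Q = 2.897 rad/s; BW = Δω/(2π) = 0.4611 Hz.

(a) f₀ = 161.2 Hz  (b) Q = 349.5  (c) BW = 0.4611 Hz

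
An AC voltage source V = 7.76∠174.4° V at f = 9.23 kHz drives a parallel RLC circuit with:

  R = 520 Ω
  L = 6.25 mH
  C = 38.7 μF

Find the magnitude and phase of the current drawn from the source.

Step 1 — Angular frequency: ω = 2π·f = 2π·9230 = 5.799e+04 rad/s.
Step 2 — Component impedances:
  R: Z = R = 520 Ω
  L: Z = jωL = j·5.799e+04·0.00625 = 0 + j362.5 Ω
  C: Z = 1/(jωC) = -j/(ω·C) = 0 - j0.4456 Ω
Step 3 — Parallel combination: 1/Z_total = 1/R + 1/L + 1/C; Z_total = 0.0003827 - j0.4461 Ω = 0.4461∠-90.0° Ω.
Step 4 — Source phasor: V = 7.76∠174.4° V = -7.723 + j0.7572 V.
Step 5 — Ohm's law: I = V / Z_total = (-7.723 + j0.7572) / (0.0003827 - j0.4461) = -1.712 - j17.31 A.
Step 6 — Convert to polar: |I| = 17.39 A, ∠I = -95.6°.

I = 17.39∠-95.6° A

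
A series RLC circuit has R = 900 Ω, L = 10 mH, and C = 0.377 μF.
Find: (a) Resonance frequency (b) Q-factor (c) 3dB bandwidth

Step 1 — Resonance condition Im(Z)=0 gives ω₀ = 1/√(LC).
Step 2 — ω₀ = 1/√(0.01·3.77e-07) = 1.629e+04 rad/s.
Step 3 — f₀ = ω₀/(2π) = 2592 Hz.
Step 4 — Series Q: Q = ω₀L/R = 1.629e+04·0.01/900 = 0.181.
Step 5 — 3dB bandwidth: Δω = ω₀/Q = 9e+04 rad/s; BW = Δω/(2π) = 1.432e+04 Hz.

(a) f₀ = 2592 Hz  (b) Q = 0.181  (c) BW = 1.432e+04 Hz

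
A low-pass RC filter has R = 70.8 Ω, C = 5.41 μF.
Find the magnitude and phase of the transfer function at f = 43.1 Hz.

Step 1 — Angular frequency: ω = 2π·43.1 = 270.8 rad/s.
Step 2 — Transfer function: H(jω) = 1/(1 + jωRC).
Step 3 — Denominator: 1 + jωRC = 1 + j·270.8·70.8·5.41e-06 = 1 + j0.1037.
Step 4 — H = 0.9894 - j0.1026.
Step 5 — Magnitude: |H| = 0.9947 (-0.0 dB); phase: φ = -5.9°.

|H| = 0.9947 (-0.0 dB), φ = -5.9°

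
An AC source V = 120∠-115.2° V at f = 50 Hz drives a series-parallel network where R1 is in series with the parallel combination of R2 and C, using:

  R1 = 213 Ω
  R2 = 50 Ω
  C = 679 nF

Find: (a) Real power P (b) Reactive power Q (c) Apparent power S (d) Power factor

Step 1 — Angular frequency: ω = 2π·f = 2π·50 = 314.2 rad/s.
Step 2 — Component impedances:
  R1: Z = R = 213 Ω
  R2: Z = R = 50 Ω
  C: Z = 1/(jωC) = -j/(ω·C) = 0 - j4688 Ω
Step 3 — Parallel branch: R2 || C = 1/(1/R2 + 1/C) = 49.99 - j0.5332 Ω.
Step 4 — Series with R1: Z_total = R1 + (R2 || C) = 263 - j0.5332 Ω = 263∠-0.1° Ω.
Step 5 — Source phasor: V = 120∠-115.2° V = -51.09 - j108.6 V.
Step 6 — Current: I = V / Z = -0.1934 - j0.4132 A = 0.4563∠-115.1° A.
Step 7 — Complex power: S = V·I* = 54.75 - j0.111 VA.
Step 8 — Real power: P = Re(S) = 54.75 W.
Step 9 — Reactive power: Q = Im(S) = -0.111 VAR.
Step 10 — Apparent power: |S| = 54.75 VA.
Step 11 — Power factor: PF = P/|S| = 1 (leading).

(a) P = 54.75 W  (b) Q = -0.111 VAR  (c) S = 54.75 VA  (d) PF = 1 (leading)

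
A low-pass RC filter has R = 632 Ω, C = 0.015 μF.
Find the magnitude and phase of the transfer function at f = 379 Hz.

Step 1 — Angular frequency: ω = 2π·379 = 2381 rad/s.
Step 2 — Transfer function: H(jω) = 1/(1 + jωRC).
Step 3 — Denominator: 1 + jωRC = 1 + j·2381·632·1.5e-08 = 1 + j0.02257.
Step 4 — H = 0.9995 - j0.02256.
Step 5 — Magnitude: |H| = 0.9997 (-0.0 dB); phase: φ = -1.3°.

|H| = 0.9997 (-0.0 dB), φ = -1.3°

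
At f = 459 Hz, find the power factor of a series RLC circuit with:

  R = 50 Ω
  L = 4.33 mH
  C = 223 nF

Step 1 — Angular frequency: ω = 2π·f = 2π·459 = 2884 rad/s.
Step 2 — Component impedances:
  R: Z = R = 50 Ω
  L: Z = jωL = j·2884·0.00433 = 0 + j12.49 Ω
  C: Z = 1/(jωC) = -j/(ω·C) = 0 - j1555 Ω
Step 3 — Series combination: Z_total = R + L + C = 50 - j1542 Ω = 1543∠-88.1° Ω.
Step 4 — Power factor: PF = cos(φ) = Re(Z)/|Z| = 50/1543 = 0.0324.
Step 5 — Type: Im(Z) = -1542 ⇒ leading (phase φ = -88.1°).

PF = 0.0324 (leading, φ = -88.1°)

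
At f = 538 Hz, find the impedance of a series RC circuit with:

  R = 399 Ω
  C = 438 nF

Step 1 — Angular frequency: ω = 2π·f = 2π·538 = 3380 rad/s.
Step 2 — Component impedances:
  R: Z = R = 399 Ω
  C: Z = 1/(jωC) = -j/(ω·C) = 0 - j675.4 Ω
Step 3 — Series combination: Z_total = R + C = 399 - j675.4 Ω = 784.5∠-59.4° Ω.

Z = 399 - j675.4 Ω = 784.5∠-59.4° Ω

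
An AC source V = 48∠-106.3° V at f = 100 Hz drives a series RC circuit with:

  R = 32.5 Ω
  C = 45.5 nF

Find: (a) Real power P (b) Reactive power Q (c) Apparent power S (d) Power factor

Step 1 — Angular frequency: ω = 2π·f = 2π·100 = 628.3 rad/s.
Step 2 — Component impedances:
  R: Z = R = 32.5 Ω
  C: Z = 1/(jωC) = -j/(ω·C) = 0 - j3.498e+04 Ω
Step 3 — Series combination: Z_total = R + C = 32.5 - j3.498e+04 Ω = 3.498e+04∠-89.9° Ω.
Step 4 — Source phasor: V = 48∠-106.3° V = -13.47 - j46.07 V.
Step 5 — Current: I = V / Z = 0.001317 - j0.0003864 A = 0.001372∠-16.4° A.
Step 6 — Complex power: S = V·I* = 6.12e-05 - j0.06587 VA.
Step 7 — Real power: P = Re(S) = 6.12e-05 W.
Step 8 — Reactive power: Q = Im(S) = -0.06587 VAR.
Step 9 — Apparent power: |S| = 0.06587 VA.
Step 10 — Power factor: PF = P/|S| = 0.0009291 (leading).

(a) P = 6.12e-05 W  (b) Q = -0.06587 VAR  (c) S = 0.06587 VA  (d) PF = 0.0009291 (leading)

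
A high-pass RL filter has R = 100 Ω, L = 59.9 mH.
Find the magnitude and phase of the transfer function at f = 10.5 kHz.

Step 1 — Angular frequency: ω = 2π·1.05e+04 = 6.597e+04 rad/s.
Step 2 — Transfer function: H(jω) = jωL/(R + jωL).
Step 3 — Numerator jωL = j·3952; denominator R + jωL = 100 + j3952.
Step 4 — H = 0.9994 + j0.02529.
Step 5 — Magnitude: |H| = 0.9997 (-0.0 dB); phase: φ = 1.4°.

|H| = 0.9997 (-0.0 dB), φ = 1.4°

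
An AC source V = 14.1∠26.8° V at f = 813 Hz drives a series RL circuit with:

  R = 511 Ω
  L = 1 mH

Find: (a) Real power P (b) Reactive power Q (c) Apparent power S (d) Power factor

Step 1 — Angular frequency: ω = 2π·f = 2π·813 = 5108 rad/s.
Step 2 — Component impedances:
  R: Z = R = 511 Ω
  L: Z = jωL = j·5108·0.001 = 0 + j5.108 Ω
Step 3 — Series combination: Z_total = R + L = 511 + j5.108 Ω = 511∠0.6° Ω.
Step 4 — Source phasor: V = 14.1∠26.8° V = 12.59 + j6.357 V.
Step 5 — Current: I = V / Z = 0.02475 + j0.01219 A = 0.02759∠26.2° A.
Step 6 — Complex power: S = V·I* = 0.389 + j0.003889 VA.
Step 7 — Real power: P = Re(S) = 0.389 W.
Step 8 — Reactive power: Q = Im(S) = 0.003889 VAR.
Step 9 — Apparent power: |S| = 0.389 VA.
Step 10 — Power factor: PF = P/|S| = 1 (lagging).

(a) P = 0.389 W  (b) Q = 0.003889 VAR  (c) S = 0.389 VA  (d) PF = 1 (lagging)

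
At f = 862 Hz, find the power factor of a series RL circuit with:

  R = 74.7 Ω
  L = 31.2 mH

Step 1 — Angular frequency: ω = 2π·f = 2π·862 = 5416 rad/s.
Step 2 — Component impedances:
  R: Z = R = 74.7 Ω
  L: Z = jωL = j·5416·0.0312 = 0 + j169 Ω
Step 3 — Series combination: Z_total = R + L = 74.7 + j169 Ω = 184.8∠66.2° Ω.
Step 4 — Power factor: PF = cos(φ) = Re(Z)/|Z| = 74.7/184.76 = 0.4043.
Step 5 — Type: Im(Z) = 169 ⇒ lagging (phase φ = 66.2°).

PF = 0.4043 (lagging, φ = 66.2°)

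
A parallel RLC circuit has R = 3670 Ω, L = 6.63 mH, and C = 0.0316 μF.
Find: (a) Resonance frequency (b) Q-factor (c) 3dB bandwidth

Step 1 — Resonance: ω₀ = 1/√(LC) = 1/√(0.00663·3.16e-08) = 6.909e+04 rad/s.
Step 2 — f₀ = ω₀/(2π) = 1.1e+04 Hz.
Step 3 — Parallel Q: Q = R/(ω₀L) = 3670/(6.909e+04·0.00663) = 8.012.
Step 4 — Bandwidth: Δω = ω₀/Q = 8623 rad/s; BW = Δω/(2π) = 1372 Hz.

(a) f₀ = 1.1e+04 Hz  (b) Q = 8.012  (c) BW = 1372 Hz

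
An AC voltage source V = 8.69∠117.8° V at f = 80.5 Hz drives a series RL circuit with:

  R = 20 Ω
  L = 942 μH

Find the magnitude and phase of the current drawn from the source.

Step 1 — Angular frequency: ω = 2π·f = 2π·80.5 = 505.8 rad/s.
Step 2 — Component impedances:
  R: Z = R = 20 Ω
  L: Z = jωL = j·505.8·0.000942 = 0 + j0.4765 Ω
Step 3 — Series combination: Z_total = R + L = 20 + j0.4765 Ω = 20.01∠1.4° Ω.
Step 4 — Source phasor: V = 8.69∠117.8° V = -4.053 + j7.687 V.
Step 5 — Ohm's law: I = V / Z_total = (-4.053 + j7.687) / (20 + j0.4765) = -0.1934 + j0.389 A.
Step 6 — Convert to polar: |I| = 0.4344 A, ∠I = 116.4°.

I = 0.4344∠116.4° A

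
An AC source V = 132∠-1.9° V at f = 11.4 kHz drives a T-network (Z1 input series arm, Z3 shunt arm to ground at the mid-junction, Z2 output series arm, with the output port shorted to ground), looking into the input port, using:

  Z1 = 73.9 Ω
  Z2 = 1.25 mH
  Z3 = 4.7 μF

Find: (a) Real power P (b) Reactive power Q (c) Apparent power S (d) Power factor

Step 1 — Angular frequency: ω = 2π·f = 2π·1.14e+04 = 7.163e+04 rad/s.
Step 2 — Component impedances:
  Z1: Z = R = 73.9 Ω
  Z2: Z = jωL = j·7.163e+04·0.00125 = 0 + j89.54 Ω
  Z3: Z = 1/(jωC) = -j/(ω·C) = 0 - j2.97 Ω
Step 3 — With the output port shorted to ground, the output series arm Z2 runs from the junction to ground; the shunt arm Z3 also runs from the junction to ground. They appear in parallel: Z3 || Z2 = 0 - j3.072 Ω.
Step 4 — Series with input arm Z1: Z_in = Z1 + (Z3 || Z2) = 73.9 - j3.072 Ω = 73.96∠-2.4° Ω.
Step 5 — Source phasor: V = 132∠-1.9° V = 131.9 - j4.376 V.
Step 6 — Current: I = V / Z = 1.785 + j0.01497 A = 1.785∠0.5° A.
Step 7 — Complex power: S = V·I* = 235.4 - j9.785 VA.
Step 8 — Real power: P = Re(S) = 235.4 W.
Step 9 — Reactive power: Q = Im(S) = -9.785 VAR.
Step 10 — Apparent power: |S| = 235.6 VA.
Step 11 — Power factor: PF = P/|S| = 0.9991 (leading).

(a) P = 235.4 W  (b) Q = -9.785 VAR  (c) S = 235.6 VA  (d) PF = 0.9991 (leading)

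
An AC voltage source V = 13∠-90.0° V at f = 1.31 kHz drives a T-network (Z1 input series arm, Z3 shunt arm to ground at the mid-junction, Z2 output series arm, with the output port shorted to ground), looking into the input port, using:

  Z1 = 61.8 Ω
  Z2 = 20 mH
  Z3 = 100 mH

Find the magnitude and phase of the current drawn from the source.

Step 1 — Angular frequency: ω = 2π·f = 2π·1310 = 8231 rad/s.
Step 2 — Component impedances:
  Z1: Z = R = 61.8 Ω
  Z2: Z = jωL = j·8231·0.02 = 0 + j164.6 Ω
  Z3: Z = jωL = j·8231·0.1 = 0 + j823.1 Ω
Step 3 — With the output port shorted to ground, the output series arm Z2 runs from the junction to ground; the shunt arm Z3 also runs from the junction to ground. They appear in parallel: Z3 || Z2 = 0 + j137.2 Ω.
Step 4 — Series with input arm Z1: Z_in = Z1 + (Z3 || Z2) = 61.8 + j137.2 Ω = 150.5∠65.7° Ω.
Step 5 — Source phasor: V = 13∠-90.0° V = 0 - j13 V.
Step 6 — Ohm's law: I = V / Z_total = (0 - j13) / (61.8 + j137.2) = -0.07878 - j0.03549 A.
Step 7 — Convert to polar: |I| = 0.0864 A, ∠I = -155.7°.

I = 0.0864∠-155.7° A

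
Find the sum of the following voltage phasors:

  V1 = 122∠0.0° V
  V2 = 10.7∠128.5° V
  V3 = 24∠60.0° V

Step 1 — Convert each phasor to rectangular form:
  V1 = 122·(cos(0.0°) + j·sin(0.0°)) = 122 V
  V2 = 10.7·(cos(128.5°) + j·sin(128.5°)) = -6.661 + j8.374 V
  V3 = 24·(cos(60.0°) + j·sin(60.0°)) = 12 + j20.78 V
Step 2 — Sum components: V_total = 127.3 + j29.16 V.
Step 3 — Convert to polar: |V_total| = 130.6 V, ∠V_total = 12.9°.

V_total = 130.6∠12.9° V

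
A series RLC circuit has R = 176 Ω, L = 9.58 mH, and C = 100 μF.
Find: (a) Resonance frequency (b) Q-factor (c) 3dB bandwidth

Step 1 — Resonance condition Im(Z)=0 gives ω₀ = 1/√(LC).
Step 2 — ω₀ = 1/√(0.00958·0.0001) = 1022 rad/s.
Step 3 — f₀ = ω₀/(2π) = 162.6 Hz.
Step 4 — Series Q: Q = ω₀L/R = 1022·0.00958/176 = 0.05561.
Step 5 — 3dB bandwidth: Δω = ω₀/Q = 1.837e+04 rad/s; BW = Δω/(2π) = 2924 Hz.

(a) f₀ = 162.6 Hz  (b) Q = 0.05561  (c) BW = 2924 Hz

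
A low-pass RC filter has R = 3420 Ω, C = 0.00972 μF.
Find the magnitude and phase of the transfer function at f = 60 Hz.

Step 1 — Angular frequency: ω = 2π·60 = 377 rad/s.
Step 2 — Transfer function: H(jω) = 1/(1 + jωRC).
Step 3 — Denominator: 1 + jωRC = 1 + j·377·3420·9.72e-09 = 1 + j0.01253.
Step 4 — H = 0.9998 - j0.01253.
Step 5 — Magnitude: |H| = 0.9999 (-0.0 dB); phase: φ = -0.7°.

|H| = 0.9999 (-0.0 dB), φ = -0.7°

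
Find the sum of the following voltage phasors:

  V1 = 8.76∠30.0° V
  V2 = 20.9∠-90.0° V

Step 1 — Convert each phasor to rectangular form:
  V1 = 8.76·(cos(30.0°) + j·sin(30.0°)) = 7.586 + j4.38 V
  V2 = 20.9·(cos(-90.0°) + j·sin(-90.0°)) = 0 - j20.9 V
Step 2 — Sum components: V_total = 7.586 - j16.52 V.
Step 3 — Convert to polar: |V_total| = 18.18 V, ∠V_total = -65.3°.

V_total = 18.18∠-65.3° V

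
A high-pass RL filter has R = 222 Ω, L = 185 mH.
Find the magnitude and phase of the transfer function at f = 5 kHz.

Step 1 — Angular frequency: ω = 2π·5000 = 3.142e+04 rad/s.
Step 2 — Transfer function: H(jω) = jωL/(R + jωL).
Step 3 — Numerator jωL = j·5812; denominator R + jωL = 222 + j5812.
Step 4 — H = 0.9985 + j0.03814.
Step 5 — Magnitude: |H| = 0.9993 (-0.0 dB); phase: φ = 2.2°.

|H| = 0.9993 (-0.0 dB), φ = 2.2°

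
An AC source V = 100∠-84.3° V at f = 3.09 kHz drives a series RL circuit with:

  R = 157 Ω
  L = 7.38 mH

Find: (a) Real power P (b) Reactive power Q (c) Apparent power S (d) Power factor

Step 1 — Angular frequency: ω = 2π·f = 2π·3090 = 1.942e+04 rad/s.
Step 2 — Component impedances:
  R: Z = R = 157 Ω
  L: Z = jωL = j·1.942e+04·0.00738 = 0 + j143.3 Ω
Step 3 — Series combination: Z_total = R + L = 157 + j143.3 Ω = 212.6∠42.4° Ω.
Step 4 — Source phasor: V = 100∠-84.3° V = 9.932 - j99.51 V.
Step 5 — Current: I = V / Z = -0.2811 - j0.3773 A = 0.4705∠-126.7° A.
Step 6 — Complex power: S = V·I* = 34.75 + j31.71 VA.
Step 7 — Real power: P = Re(S) = 34.75 W.
Step 8 — Reactive power: Q = Im(S) = 31.71 VAR.
Step 9 — Apparent power: |S| = 47.05 VA.
Step 10 — Power factor: PF = P/|S| = 0.7386 (lagging).

(a) P = 34.75 W  (b) Q = 31.71 VAR  (c) S = 47.05 VA  (d) PF = 0.7386 (lagging)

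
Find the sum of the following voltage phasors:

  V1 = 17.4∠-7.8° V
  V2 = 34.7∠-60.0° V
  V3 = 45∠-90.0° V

Step 1 — Convert each phasor to rectangular form:
  V1 = 17.4·(cos(-7.8°) + j·sin(-7.8°)) = 17.24 - j2.361 V
  V2 = 34.7·(cos(-60.0°) + j·sin(-60.0°)) = 17.35 - j30.05 V
  V3 = 45·(cos(-90.0°) + j·sin(-90.0°)) = 0 - j45 V
Step 2 — Sum components: V_total = 34.59 - j77.41 V.
Step 3 — Convert to polar: |V_total| = 84.79 V, ∠V_total = -65.9°.

V_total = 84.79∠-65.9° V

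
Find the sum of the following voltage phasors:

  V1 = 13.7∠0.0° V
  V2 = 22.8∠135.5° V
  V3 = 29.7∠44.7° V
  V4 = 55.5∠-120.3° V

Step 1 — Convert each phasor to rectangular form:
  V1 = 13.7·(cos(0.0°) + j·sin(0.0°)) = 13.7 V
  V2 = 22.8·(cos(135.5°) + j·sin(135.5°)) = -16.26 + j15.98 V
  V3 = 29.7·(cos(44.7°) + j·sin(44.7°)) = 21.11 + j20.89 V
  V4 = 55.5·(cos(-120.3°) + j·sin(-120.3°)) = -28 - j47.92 V
Step 2 — Sum components: V_total = -9.453 - j11.05 V.
Step 3 — Convert to polar: |V_total| = 14.54 V, ∠V_total = -130.6°.

V_total = 14.54∠-130.6° V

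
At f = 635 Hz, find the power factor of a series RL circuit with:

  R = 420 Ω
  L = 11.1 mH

Step 1 — Angular frequency: ω = 2π·f = 2π·635 = 3990 rad/s.
Step 2 — Component impedances:
  R: Z = R = 420 Ω
  L: Z = jωL = j·3990·0.0111 = 0 + j44.29 Ω
Step 3 — Series combination: Z_total = R + L = 420 + j44.29 Ω = 422.3∠6.0° Ω.
Step 4 — Power factor: PF = cos(φ) = Re(Z)/|Z| = 420/422.33 = 0.9945.
Step 5 — Type: Im(Z) = 44.29 ⇒ lagging (phase φ = 6.0°).

PF = 0.9945 (lagging, φ = 6.0°)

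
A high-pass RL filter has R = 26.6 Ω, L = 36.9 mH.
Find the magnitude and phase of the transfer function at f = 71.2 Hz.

Step 1 — Angular frequency: ω = 2π·71.2 = 447.4 rad/s.
Step 2 — Transfer function: H(jω) = jωL/(R + jωL).
Step 3 — Numerator jωL = j·16.51; denominator R + jωL = 26.6 + j16.51.
Step 4 — H = 0.278 + j0.448.
Step 5 — Magnitude: |H| = 0.5273 (-5.6 dB); phase: φ = 58.2°.

|H| = 0.5273 (-5.6 dB), φ = 58.2°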